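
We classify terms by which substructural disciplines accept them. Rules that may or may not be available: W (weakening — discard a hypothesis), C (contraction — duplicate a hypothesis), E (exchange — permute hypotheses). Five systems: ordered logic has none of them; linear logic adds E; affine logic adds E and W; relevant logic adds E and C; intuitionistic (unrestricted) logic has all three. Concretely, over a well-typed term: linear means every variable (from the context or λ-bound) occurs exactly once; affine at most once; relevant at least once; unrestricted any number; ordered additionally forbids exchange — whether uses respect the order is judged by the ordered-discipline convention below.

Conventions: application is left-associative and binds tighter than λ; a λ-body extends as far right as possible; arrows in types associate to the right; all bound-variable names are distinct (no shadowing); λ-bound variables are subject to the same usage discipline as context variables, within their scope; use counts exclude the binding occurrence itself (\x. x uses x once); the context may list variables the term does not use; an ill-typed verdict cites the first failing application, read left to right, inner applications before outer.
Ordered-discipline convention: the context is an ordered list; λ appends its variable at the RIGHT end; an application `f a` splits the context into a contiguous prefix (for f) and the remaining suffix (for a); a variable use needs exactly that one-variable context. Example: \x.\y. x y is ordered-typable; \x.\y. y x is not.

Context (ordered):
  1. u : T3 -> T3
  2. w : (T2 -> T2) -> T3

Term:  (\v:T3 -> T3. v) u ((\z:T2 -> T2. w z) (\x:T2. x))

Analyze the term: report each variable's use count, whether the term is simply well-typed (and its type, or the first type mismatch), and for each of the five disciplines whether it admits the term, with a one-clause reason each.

variable uses: u ×1, w ×1, v (λ-bound) ×1, z (λ-bound) ×1, x (λ-bound) ×1
order of uses: v, u, w, z, x
typing: well-typed — term : T3
ordered: ✓, single-use (u, w, v, z, x), ordered derivation ok
linear: ✓, single use per variable (u, w, v, z, x)
affine: ✓, no duplicate uses among u, w, v, z, x
relevant: ✓, u, w, v, z, x: all used, weakening unneeded
unrestricted: ✓, typability at T3 is all that's needed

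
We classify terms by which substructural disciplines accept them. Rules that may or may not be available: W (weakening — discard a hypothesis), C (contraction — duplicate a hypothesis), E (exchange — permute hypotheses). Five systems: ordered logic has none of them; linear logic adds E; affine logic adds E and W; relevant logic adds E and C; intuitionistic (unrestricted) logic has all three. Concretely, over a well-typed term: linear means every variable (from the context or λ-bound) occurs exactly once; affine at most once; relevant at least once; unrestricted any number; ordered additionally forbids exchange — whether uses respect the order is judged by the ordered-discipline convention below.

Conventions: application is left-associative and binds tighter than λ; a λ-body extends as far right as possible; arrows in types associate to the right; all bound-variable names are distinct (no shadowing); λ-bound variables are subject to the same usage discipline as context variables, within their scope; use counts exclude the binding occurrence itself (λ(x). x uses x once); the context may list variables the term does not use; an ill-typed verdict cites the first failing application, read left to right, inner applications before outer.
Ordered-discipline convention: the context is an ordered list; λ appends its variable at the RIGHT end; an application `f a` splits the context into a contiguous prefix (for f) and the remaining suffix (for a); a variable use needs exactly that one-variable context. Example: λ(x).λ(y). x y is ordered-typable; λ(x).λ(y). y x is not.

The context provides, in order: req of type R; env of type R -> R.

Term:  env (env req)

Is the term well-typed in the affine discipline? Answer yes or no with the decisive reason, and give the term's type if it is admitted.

no — needs contraction — env ×2
usage: req: 1×; env: 2×
uses in reading order: env, env, req
typing: well-typed at R
per-discipline verdicts: ordered ✗ | linear ✗ | affine ✗ | relevant ✓ | unrestricted ✓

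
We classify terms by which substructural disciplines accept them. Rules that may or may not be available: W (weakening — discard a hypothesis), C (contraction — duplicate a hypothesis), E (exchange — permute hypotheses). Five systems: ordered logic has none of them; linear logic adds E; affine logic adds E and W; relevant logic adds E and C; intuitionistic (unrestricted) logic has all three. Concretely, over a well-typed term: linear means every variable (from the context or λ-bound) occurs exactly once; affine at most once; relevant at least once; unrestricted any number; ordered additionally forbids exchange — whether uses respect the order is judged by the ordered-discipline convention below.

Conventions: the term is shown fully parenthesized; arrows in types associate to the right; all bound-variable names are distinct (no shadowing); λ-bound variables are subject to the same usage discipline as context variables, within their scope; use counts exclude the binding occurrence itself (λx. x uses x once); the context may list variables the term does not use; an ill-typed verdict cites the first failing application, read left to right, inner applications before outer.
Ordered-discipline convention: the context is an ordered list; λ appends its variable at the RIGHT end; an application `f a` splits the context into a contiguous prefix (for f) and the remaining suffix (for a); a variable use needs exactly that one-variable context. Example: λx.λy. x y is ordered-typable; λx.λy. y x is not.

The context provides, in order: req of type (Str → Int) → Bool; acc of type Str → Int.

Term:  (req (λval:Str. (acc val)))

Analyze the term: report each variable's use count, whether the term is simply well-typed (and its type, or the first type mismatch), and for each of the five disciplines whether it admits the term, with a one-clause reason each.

use counts: req: 1; acc: 1; val (λ-bound): 1
use order (left to right): req, acc, val
typing: well-typed at Bool
ordered ✓ (req, acc, val once each; derivable with no W/C/E)
linear ✓ (single use per variable (req, acc, val))
affine ✓ (none of req, acc, val used more than once)
relevant ✓ (every one of req, acc, val appears)
unrestricted ✓ (well-typed at Bool; no restrictions here)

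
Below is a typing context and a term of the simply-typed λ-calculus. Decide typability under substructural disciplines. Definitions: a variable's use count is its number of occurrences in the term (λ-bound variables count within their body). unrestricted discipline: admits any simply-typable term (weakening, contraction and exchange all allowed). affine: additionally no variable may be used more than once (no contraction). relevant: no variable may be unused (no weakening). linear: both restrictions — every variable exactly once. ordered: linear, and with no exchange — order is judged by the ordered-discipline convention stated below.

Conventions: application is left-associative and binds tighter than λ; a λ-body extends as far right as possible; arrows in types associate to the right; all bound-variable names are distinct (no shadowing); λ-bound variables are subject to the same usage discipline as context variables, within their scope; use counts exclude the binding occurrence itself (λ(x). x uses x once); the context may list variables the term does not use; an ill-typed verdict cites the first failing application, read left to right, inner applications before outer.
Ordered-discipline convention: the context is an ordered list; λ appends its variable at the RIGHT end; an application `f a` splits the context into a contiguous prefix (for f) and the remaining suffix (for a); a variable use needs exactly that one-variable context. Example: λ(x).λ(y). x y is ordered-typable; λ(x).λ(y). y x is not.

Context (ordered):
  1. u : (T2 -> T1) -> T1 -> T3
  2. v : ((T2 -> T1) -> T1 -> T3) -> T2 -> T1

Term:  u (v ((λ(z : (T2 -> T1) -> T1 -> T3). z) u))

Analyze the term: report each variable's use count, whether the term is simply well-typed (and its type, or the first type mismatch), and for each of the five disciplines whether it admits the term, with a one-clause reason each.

usage: u=2, v=1, z [bound]=1
order of uses: u, v, z, u
typing: well-typed at T1 -> T3
ordered ✗ (uses contraction: u ×2)
linear ✗ (uses contraction: u ×2)
affine ✗ (uses contraction: u ×2)
relevant ✓ (every one of u, v, z appears)
unrestricted ✓ (simply typable at T1 -> T3; W, C, E all held)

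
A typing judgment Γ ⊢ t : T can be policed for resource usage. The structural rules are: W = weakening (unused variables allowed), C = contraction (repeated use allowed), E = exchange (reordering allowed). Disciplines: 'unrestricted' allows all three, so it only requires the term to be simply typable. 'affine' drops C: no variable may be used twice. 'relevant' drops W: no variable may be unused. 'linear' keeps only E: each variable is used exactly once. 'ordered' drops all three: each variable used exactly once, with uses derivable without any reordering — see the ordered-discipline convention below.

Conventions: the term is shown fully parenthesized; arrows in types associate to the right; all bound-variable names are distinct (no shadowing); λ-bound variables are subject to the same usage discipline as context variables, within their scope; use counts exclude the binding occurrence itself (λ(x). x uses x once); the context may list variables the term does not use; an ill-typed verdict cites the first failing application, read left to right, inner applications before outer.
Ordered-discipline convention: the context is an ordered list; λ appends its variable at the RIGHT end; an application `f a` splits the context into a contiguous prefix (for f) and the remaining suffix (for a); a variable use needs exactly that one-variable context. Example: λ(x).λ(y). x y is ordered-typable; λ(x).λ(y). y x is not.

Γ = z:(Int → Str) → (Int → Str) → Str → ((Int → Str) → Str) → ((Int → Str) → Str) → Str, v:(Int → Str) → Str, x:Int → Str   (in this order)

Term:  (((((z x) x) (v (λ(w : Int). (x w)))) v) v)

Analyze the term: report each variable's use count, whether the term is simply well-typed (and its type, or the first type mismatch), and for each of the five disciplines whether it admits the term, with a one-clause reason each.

usage: z ×1, v ×3, x ×3, w (λ-bound) ×1
left-to-right use order: z, x, x, v, x, w, v, v
typing: well-typed at Str
ordered: ✗, needs contraction — v ×3, x ×3
linear: ✗, needs contraction — v ×3, x ×3
affine: ✗, needs contraction — v ×3, x ×3
relevant: ✓, every one of z, v, x, w appears
unrestricted: ✓, type-checks (Str) and nothing is barred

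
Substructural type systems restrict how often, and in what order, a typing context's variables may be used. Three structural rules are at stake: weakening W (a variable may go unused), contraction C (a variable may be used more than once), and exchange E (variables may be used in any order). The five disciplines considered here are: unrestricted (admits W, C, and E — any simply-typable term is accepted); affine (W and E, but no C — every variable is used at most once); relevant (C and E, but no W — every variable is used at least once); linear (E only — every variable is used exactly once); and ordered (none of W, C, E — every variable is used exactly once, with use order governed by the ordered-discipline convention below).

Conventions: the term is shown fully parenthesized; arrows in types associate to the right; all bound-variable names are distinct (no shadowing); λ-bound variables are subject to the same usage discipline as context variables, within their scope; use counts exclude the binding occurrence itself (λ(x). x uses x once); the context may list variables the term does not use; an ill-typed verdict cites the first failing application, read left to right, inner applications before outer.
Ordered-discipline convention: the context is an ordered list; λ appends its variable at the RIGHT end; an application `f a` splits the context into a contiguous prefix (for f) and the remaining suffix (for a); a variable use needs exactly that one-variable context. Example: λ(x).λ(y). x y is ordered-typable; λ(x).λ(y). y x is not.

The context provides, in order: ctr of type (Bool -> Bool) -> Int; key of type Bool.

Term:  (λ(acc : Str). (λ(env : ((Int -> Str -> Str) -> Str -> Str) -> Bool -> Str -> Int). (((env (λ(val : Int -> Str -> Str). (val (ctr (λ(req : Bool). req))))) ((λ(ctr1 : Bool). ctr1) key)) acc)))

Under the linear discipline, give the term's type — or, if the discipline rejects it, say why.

term : Str -> (((Int -> Str -> Str) -> Str -> Str) -> Bool -> Str -> Int) -> Int
use counts: ctr=1, key=1, acc (bound)=1, env (bound)=1, val (bound)=1, req (bound)=1, ctr1 (bound)=1
use order (left to right): env, val, ctr, req, ctr1, key, acc
typing: the term checks, with type Str -> (((Int -> Str -> Str) -> Str -> Str) -> Bool -> Str -> Int) -> Int
across the five disciplines: ordered ✗; linear ✓; affine ✓; relevant ✓; unrestricted ✓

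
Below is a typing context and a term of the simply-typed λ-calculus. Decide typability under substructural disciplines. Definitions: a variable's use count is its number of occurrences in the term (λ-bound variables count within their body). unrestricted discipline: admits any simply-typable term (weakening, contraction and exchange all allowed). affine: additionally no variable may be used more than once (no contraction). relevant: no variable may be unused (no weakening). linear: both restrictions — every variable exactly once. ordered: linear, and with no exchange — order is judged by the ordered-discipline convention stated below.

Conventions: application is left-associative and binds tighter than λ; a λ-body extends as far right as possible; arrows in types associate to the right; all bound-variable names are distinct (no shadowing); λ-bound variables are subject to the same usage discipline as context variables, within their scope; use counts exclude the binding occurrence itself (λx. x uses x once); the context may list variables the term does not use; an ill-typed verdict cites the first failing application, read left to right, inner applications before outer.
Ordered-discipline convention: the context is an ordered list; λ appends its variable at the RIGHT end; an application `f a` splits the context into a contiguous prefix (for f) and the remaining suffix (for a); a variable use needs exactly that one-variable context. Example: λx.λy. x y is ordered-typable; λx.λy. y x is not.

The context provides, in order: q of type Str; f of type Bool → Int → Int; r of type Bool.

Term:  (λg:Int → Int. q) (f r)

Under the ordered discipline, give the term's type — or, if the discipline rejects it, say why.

not well-typed under ordered — unused: g — weakening required
variable uses: q=1; f=1; r=1; g [bound]=0
uses in reading order: q, f, r
typing: ✓ — Str
per-discipline verdicts: ordered ✗ | linear ✗ | affine ✓ | relevant ✗ | unrestricted ✓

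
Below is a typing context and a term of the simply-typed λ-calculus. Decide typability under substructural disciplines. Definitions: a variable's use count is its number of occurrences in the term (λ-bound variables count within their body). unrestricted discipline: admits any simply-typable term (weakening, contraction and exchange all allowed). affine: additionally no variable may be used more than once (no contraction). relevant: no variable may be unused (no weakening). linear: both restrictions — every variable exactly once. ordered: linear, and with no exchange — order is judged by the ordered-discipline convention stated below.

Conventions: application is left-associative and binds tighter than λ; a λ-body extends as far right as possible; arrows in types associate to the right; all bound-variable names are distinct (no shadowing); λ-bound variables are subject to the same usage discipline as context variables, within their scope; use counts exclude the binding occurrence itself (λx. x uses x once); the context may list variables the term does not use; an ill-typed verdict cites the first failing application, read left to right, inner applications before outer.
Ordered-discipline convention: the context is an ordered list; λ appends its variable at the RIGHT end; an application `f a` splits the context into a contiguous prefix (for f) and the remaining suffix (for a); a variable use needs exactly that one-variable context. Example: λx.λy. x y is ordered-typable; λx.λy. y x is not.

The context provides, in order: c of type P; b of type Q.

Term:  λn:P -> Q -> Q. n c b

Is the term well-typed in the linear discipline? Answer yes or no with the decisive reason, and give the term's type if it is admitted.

yes — single use per variable (c, b, n); term : (P -> Q -> Q) -> Q
variable uses: c: 1, b: 1, n [bound]: 1
uses in reading order: n, c, b
typing: well-typed — term : (P -> Q -> Q) -> Q
across the five disciplines: ordered ✗ | linear ✓ | affine ✓ | relevant ✓ | unrestricted ✓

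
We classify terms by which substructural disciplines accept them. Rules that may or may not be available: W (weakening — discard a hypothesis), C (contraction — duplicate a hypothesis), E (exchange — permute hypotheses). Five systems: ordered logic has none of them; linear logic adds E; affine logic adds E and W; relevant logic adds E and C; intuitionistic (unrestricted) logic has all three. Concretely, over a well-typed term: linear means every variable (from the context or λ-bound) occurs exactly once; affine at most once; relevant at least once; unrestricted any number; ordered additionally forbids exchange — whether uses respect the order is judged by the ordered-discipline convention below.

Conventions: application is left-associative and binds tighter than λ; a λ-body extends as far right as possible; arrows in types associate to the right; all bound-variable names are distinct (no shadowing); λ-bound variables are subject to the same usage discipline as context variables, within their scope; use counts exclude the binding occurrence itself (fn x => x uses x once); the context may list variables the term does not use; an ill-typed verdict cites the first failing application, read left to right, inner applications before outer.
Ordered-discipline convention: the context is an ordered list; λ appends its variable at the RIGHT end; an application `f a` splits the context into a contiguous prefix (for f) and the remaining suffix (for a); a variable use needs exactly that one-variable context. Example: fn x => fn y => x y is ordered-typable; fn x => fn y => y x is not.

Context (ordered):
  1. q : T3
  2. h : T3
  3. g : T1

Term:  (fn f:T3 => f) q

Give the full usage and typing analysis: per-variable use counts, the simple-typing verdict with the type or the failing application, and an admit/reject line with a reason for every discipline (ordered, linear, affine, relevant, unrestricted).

use counts: q=1, h=0, g=0, f (λ-bound)=1
order of uses: f, q
typing: well-typed at T3
ordered: ✗, unused: h, g — weakening required
linear: ✗, unused: h, g — weakening required
affine: ✓, q, h, g, f: no repeats, contraction unneeded
relevant: ✗, unused: h, g — weakening required
unrestricted: ✓, typability at T3 is all that's needed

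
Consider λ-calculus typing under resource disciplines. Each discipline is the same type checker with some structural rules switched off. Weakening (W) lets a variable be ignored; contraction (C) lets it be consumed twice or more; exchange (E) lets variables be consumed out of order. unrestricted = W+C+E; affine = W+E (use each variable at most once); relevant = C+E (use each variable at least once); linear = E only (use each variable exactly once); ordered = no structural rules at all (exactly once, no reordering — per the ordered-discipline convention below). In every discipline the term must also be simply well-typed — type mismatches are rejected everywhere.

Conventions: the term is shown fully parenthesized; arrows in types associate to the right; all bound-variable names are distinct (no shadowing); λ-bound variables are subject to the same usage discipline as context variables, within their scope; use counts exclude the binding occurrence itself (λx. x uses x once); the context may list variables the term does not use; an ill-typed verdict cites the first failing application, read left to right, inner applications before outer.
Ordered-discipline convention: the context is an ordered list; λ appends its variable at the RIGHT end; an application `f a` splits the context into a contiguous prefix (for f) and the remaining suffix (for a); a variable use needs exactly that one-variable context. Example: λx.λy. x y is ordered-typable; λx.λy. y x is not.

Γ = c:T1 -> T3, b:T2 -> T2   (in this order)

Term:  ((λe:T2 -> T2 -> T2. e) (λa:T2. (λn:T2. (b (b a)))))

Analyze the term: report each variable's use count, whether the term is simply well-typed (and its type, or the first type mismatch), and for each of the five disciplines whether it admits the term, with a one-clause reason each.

variable uses: c: 0×; b: 2×; e [bound]: 1×; a [bound]: 1×; n [bound]: 0×
left-to-right use order: e, b, b, a
typing: well-typed at T2 -> T2 -> T2
ordered: ✗, repeated use of b ×2; c, n never used (weakening)
linear: ✗, repeated use of b ×2; c, n never used (weakening)
affine: ✗, repeated use of b ×2
relevant: ✗, c, n never used (weakening)
unrestricted: ✓, simply typable at T2 -> T2 -> T2; W, C, E all held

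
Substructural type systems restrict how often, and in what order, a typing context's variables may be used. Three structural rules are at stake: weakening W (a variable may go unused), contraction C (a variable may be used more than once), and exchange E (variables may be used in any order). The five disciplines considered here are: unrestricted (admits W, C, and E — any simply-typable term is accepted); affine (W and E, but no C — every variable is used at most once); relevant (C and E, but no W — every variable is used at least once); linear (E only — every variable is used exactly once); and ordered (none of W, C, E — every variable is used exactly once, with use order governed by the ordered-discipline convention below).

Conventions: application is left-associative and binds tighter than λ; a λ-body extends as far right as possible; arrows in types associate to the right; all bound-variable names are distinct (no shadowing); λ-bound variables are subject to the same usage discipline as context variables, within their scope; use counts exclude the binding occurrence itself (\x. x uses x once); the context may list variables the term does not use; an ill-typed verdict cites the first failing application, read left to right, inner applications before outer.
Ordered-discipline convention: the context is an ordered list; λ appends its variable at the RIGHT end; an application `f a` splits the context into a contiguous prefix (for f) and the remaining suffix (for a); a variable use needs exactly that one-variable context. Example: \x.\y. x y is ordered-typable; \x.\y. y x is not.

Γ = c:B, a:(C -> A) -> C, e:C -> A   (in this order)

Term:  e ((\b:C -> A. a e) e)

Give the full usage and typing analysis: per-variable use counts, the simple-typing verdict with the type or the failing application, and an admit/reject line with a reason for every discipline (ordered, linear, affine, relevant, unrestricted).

variable uses: c ×0; a ×1; e ×3; b (λ-bound) ×0
left-to-right use order: e, a, e, e
typing: well-typed at A
ordered: ✗ — needs contraction — e ×3; unused: c, b — weakening required
linear: ✗ — needs contraction — e ×3; unused: c, b — weakening required
affine: ✗ — needs contraction — e ×3
relevant: ✗ — unused: c, b — weakening required
unrestricted: ✓ — type-checks (A) and nothing is barred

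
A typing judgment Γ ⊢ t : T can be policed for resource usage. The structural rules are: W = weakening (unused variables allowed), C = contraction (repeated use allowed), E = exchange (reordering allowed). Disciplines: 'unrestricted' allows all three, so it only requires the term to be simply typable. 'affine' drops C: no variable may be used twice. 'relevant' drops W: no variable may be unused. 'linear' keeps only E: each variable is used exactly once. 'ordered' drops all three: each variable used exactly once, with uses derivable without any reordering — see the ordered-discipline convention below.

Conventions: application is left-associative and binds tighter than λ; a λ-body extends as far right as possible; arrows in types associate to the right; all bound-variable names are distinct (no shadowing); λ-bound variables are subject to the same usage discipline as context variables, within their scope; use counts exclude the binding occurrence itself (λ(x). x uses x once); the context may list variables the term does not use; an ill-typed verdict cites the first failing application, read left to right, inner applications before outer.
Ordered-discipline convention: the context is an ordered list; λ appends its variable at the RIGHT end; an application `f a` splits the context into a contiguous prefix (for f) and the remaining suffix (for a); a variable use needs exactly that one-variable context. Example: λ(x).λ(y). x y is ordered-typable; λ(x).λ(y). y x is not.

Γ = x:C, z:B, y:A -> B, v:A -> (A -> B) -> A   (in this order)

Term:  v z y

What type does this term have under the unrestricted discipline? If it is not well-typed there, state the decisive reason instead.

not well-typed under unrestricted — the type mismatch rejects it
usage: x=0; z=1; y=1; v=1
use order (left to right): v, z, y
typing: ill-typed: an application expects A but receives B
summary: ordered ✗ · linear ✗ · affine ✗ · relevant ✗ · unrestricted ✗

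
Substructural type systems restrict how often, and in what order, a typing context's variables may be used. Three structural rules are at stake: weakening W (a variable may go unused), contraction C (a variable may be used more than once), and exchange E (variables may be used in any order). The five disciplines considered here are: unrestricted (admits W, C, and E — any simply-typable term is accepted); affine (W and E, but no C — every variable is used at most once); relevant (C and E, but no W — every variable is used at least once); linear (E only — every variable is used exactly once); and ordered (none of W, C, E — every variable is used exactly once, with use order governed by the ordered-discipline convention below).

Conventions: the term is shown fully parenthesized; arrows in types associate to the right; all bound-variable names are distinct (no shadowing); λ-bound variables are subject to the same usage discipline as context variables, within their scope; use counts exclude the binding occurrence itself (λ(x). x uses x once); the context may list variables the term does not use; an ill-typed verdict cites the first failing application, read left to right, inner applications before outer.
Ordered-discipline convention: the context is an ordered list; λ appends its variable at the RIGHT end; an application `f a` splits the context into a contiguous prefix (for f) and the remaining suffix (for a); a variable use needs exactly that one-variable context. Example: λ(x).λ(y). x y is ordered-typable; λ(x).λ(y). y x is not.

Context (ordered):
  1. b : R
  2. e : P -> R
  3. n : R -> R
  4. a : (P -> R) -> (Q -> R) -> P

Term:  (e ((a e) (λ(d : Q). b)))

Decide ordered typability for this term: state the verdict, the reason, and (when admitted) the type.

no — uses contraction: e ×2; unused: n, d — weakening required
use counts: b: 1×, e: 2×, n: 0×, a: 1×, d [bound]: 0×
uses in reading order: e, a, e, b
typing: well-typed — term : R
across the five disciplines: ordered ✗, linear ✗, affine ✗, relevant ✗, unrestricted ✓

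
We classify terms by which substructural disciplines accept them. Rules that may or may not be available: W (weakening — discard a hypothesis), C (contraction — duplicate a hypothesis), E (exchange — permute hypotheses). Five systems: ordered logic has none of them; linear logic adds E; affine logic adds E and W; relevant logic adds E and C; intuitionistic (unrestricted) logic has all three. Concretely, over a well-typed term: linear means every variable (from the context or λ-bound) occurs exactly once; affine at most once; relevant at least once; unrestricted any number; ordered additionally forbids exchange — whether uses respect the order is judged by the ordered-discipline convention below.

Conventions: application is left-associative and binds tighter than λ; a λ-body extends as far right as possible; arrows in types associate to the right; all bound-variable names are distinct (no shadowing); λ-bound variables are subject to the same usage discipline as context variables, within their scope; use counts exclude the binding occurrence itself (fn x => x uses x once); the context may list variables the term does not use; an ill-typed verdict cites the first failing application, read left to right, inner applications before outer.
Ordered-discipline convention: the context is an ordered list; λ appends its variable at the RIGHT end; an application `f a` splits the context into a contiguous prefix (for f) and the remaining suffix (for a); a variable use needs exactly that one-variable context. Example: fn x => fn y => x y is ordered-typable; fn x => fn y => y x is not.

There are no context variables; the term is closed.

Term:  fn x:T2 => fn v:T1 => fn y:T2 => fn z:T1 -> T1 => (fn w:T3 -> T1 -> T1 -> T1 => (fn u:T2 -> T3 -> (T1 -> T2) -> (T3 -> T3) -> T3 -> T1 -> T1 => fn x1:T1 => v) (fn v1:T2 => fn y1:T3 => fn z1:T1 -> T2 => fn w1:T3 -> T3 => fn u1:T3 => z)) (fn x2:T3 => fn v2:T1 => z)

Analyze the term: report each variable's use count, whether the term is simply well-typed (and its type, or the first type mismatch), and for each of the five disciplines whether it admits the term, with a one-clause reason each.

variable uses: x (λ-bound)=0; v (λ-bound)=1; y (λ-bound)=0; z (λ-bound)=2; w (λ-bound)=0; u (λ-bound)=0; x1 (λ-bound)=0; v1 (λ-bound)=0; y1 (λ-bound)=0; z1 (λ-bound)=0; w1 (λ-bound)=0; u1 (λ-bound)=0; x2 (λ-bound)=0; v2 (λ-bound)=0
left-to-right use order: v, z, z
typing: ✓ — T2 -> T1 -> T2 -> (T1 -> T1) -> T1 -> T1
ordered ✗ (repeated use of z ×2; x, y, w, u, x1, v1, y1, z1, w1, u1, x2, v2 left unused)
linear ✗ (repeated use of z ×2; x, y, w, u, x1, v1, y1, z1, w1, u1, x2, v2 left unused)
affine ✗ (repeated use of z ×2)
relevant ✗ (x, y, w, u, x1, v1, y1, z1, w1, u1, x2, v2 left unused)
unrestricted ✓ (type-checks (T2 -> T1 -> T2 -> (T1 -> T1) -> T1 -> T1) and nothing is barred)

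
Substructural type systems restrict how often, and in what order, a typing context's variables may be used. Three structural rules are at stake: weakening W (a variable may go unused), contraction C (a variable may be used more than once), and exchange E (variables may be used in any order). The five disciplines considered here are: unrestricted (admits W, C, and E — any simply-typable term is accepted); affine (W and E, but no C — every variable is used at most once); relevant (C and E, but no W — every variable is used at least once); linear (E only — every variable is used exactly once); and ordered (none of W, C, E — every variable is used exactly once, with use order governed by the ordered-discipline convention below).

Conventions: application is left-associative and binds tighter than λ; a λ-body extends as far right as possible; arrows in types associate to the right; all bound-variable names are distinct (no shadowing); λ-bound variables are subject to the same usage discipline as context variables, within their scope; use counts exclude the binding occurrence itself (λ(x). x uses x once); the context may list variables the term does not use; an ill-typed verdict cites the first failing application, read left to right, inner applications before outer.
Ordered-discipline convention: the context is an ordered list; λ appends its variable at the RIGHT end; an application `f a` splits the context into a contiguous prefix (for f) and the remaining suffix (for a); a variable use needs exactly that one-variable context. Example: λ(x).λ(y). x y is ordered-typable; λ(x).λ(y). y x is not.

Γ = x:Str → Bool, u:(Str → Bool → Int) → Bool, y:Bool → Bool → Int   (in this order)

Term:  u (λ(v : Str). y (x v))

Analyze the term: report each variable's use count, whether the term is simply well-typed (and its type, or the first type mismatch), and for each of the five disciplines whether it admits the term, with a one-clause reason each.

usage: x=1, u=1, y=1, v (bound)=1
uses in reading order: u, y, x, v
typing: ✓ — Bool
ordered: ✗ — no contiguous prefix/suffix split fits u, y, x, v
linear: ✓ — each of x, u, y, v used exactly once
affine: ✓ — none of x, u, y, v used more than once
relevant: ✓ — none of x, u, y, v goes unused
unrestricted: ✓ — typability at Bool is all that's needed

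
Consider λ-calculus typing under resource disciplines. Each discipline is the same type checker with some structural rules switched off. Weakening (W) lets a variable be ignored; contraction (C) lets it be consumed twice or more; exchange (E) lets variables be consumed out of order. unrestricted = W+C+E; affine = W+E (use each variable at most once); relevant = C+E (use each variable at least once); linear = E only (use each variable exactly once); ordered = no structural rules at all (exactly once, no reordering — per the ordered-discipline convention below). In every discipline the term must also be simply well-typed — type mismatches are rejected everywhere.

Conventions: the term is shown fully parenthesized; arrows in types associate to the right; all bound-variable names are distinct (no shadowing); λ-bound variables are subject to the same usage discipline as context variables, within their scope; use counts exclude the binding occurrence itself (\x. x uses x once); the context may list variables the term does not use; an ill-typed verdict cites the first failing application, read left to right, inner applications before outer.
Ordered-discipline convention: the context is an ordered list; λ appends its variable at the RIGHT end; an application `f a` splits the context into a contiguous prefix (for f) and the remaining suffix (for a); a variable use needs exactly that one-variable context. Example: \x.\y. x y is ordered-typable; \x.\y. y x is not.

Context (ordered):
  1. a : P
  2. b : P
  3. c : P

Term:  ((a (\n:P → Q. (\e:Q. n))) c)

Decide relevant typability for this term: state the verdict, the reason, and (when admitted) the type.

no — not simply typable
counts: a=1, b=0, c=1, n (bound)=1, e (bound)=0
uses in reading order: a, n, c
typing: ill-typed: non-arrow in function slot: P
summary: ordered ✗; linear ✗; affine ✗; relevant ✗; unrestricted ✗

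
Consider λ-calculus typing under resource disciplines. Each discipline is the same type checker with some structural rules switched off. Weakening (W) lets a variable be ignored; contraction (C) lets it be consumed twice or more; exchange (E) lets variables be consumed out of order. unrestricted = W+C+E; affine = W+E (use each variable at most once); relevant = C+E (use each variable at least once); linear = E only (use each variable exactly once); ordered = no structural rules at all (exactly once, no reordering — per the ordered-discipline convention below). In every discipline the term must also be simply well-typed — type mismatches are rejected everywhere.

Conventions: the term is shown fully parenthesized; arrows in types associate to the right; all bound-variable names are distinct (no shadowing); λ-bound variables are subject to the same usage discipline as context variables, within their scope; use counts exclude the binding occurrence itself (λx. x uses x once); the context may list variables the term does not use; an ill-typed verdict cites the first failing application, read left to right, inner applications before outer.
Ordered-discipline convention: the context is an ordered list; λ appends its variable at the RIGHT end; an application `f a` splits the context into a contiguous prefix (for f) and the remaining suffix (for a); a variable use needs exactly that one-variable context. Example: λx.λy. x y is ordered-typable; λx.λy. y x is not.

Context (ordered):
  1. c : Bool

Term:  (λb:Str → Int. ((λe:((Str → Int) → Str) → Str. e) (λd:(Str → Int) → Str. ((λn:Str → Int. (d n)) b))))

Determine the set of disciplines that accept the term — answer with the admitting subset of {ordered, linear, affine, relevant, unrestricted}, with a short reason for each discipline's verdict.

admitted in: affine, unrestricted
variable uses: c=0, b (bound)=1, e (bound)=1, d (bound)=1, n (bound)=1
order of uses: e, d, n, b
typing: well-typed at (Str → Int) → ((Str → Int) → Str) → Str
ordered ✗ (c left unused)
linear ✗ (c left unused)
affine ✓ (no duplicate uses among c, b, e, d, n)
relevant ✗ (c left unused)
unrestricted ✓ (simply typable at (Str → Int) → ((Str → Int) → Str) → Str; W, C, E all held)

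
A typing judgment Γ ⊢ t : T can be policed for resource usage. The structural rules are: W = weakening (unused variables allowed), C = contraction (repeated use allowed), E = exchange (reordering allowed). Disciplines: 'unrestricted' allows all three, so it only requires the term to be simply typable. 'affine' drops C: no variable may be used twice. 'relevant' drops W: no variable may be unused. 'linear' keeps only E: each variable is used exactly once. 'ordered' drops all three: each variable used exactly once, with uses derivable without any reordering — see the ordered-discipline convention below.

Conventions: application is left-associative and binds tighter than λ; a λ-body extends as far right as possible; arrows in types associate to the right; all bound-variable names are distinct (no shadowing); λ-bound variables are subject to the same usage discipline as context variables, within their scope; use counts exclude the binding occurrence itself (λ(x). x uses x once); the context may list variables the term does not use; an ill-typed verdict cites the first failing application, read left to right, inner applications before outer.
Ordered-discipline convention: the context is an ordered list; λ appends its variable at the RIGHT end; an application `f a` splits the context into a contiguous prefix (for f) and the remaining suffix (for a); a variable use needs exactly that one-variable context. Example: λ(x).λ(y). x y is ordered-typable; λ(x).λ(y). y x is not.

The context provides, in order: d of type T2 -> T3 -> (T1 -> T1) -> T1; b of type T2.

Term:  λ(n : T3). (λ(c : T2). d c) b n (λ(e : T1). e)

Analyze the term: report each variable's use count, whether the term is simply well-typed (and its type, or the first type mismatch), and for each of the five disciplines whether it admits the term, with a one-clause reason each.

usage: d=1; b=1; n (bound)=1; c (bound)=1; e (bound)=1
order of uses: d, c, b, n, e
typing: well-typed — term : T3 -> T1
ordered: ✓, single-use (d, b, n, c, e), ordered derivation ok
linear: ✓, each of d, b, n, c, e used exactly once
affine: ✓, no duplicate uses among d, b, n, c, e
relevant: ✓, at least one use each (d, b, n, c, e)
unrestricted: ✓, type-checks (T3 -> T1) and nothing is barred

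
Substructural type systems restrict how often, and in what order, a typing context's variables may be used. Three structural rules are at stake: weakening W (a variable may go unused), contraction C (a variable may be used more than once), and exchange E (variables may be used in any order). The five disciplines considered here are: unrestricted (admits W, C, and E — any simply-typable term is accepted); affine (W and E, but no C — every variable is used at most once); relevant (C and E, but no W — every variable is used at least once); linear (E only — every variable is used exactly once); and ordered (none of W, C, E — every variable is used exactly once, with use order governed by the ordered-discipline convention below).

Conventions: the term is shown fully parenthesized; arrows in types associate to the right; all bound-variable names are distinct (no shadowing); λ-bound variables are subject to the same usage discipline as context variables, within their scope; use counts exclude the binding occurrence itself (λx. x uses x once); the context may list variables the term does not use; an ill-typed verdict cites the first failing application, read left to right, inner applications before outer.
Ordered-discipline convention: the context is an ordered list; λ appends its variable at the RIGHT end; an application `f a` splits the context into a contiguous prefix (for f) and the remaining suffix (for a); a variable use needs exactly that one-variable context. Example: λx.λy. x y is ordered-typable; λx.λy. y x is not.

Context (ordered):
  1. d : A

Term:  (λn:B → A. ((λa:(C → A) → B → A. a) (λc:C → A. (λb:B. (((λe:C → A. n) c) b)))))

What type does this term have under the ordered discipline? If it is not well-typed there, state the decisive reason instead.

not well-typed under ordered — d, e never used (weakening)
variable uses: d: 0×, n (bound): 1×, a (bound): 1×, c (bound): 1×, b (bound): 1×, e (bound): 0×
left-to-right use order: a, n, c, b
typing: the term checks, with type (B → A) → (C → A) → B → A
across the five disciplines: ordered ✗, linear ✗, affine ✓, relevant ✗, unrestricted ✓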